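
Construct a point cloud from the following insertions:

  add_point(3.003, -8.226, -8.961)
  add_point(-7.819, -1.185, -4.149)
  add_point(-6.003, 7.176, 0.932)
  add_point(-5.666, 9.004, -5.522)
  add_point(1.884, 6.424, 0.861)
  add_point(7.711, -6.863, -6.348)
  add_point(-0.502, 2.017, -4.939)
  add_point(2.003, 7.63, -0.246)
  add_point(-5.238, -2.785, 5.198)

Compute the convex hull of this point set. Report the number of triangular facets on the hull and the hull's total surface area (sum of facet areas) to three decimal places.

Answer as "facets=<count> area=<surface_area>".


Extreme-point indices: [0, 1, 2, 3, 4, 5, 7, 8] — 8 of 9 on the boundary.

Per-facet area ½‖(b−a)×(c−a)‖:
  f1: (p7, p3, p5) → 77.1144
  f2: (p0, p3, p1) → 69.2764
  f3: (p0, p3, p5) → 54.2506
  f4: (p0, p8, p1) → 67.6452
  f5: (p0, p8, p5) → 47.8589
  f6: (p2, p3, p1) → 32.3313
  f7: (p2, p8, p1) → 44.8850
  f8: (p2, p7, p3) → 26.6427
  f9: (p4, p2, p8) → 42.5236
  f10: (p4, p2, p7) → 6.5021
  f11: (p4, p8, p5) → 97.5310
  f12: (p4, p7, p5) → 12.7776
Σ area = 579.339

Euler characteristic 8−18+12 = 2 ✓

facets=12 area=579.339


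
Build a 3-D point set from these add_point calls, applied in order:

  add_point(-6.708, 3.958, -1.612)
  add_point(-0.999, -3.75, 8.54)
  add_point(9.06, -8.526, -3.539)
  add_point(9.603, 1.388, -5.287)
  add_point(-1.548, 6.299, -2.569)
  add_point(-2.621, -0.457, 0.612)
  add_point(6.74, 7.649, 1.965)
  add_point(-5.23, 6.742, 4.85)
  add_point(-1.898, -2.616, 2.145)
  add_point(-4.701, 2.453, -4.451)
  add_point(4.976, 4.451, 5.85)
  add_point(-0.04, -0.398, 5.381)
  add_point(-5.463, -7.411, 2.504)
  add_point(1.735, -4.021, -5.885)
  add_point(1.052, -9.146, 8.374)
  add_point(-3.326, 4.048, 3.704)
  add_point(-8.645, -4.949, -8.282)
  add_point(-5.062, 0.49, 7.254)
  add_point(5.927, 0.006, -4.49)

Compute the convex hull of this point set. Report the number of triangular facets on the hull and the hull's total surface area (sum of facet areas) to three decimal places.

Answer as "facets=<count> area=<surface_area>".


13 of the 19 inputs are extreme points: [0, 1, 2, 3, 4, 6, 7, 9, 10, 12, 14, 16, 17].

Facet areas (half cross-product norm):
  f1: (p2, p3, p16) → 92.5763
  f2: (p2, p6, p3) → 44.3675
  f3: (p4, p3, p16) → 90.2554
  f4: (p4, p6, p3) → 46.8937
  f5: (p4, p7, p6) → 39.5328
  f6: (p12, p2, p16) → 90.4058
  f7: (p12, p2, p14) → 63.5252
  f8: (p10, p7, p6) → 27.8078
  f9: (p10, p2, p14) → 97.1718
  f10: (p10, p2, p6) → 44.0565
  f11: (p0, p7, p16) → 19.9218
  f12: (p0, p4, p7) → 20.2708
  f13: (p1, p10, p14) → 25.8822
  f14: (p9, p4, p16) → 4.7190
  f15: (p9, p0, p16) → 15.9803
  f16: (p9, p0, p4) → 9.7821
  f17: (p17, p10, p7) → 33.9735
  f18: (p17, p1, p10) → 30.7716
  f19: (p17, p7, p16) → 56.4027
  f20: (p17, p12, p16) → 50.4766
  f21: (p17, p12, p14) → 40.3815
  f22: (p17, p1, p14) → 7.8160
Σ area = 952.971

Euler: V−E+F = 13−33+22 = 2.

facets=22 area=952.971


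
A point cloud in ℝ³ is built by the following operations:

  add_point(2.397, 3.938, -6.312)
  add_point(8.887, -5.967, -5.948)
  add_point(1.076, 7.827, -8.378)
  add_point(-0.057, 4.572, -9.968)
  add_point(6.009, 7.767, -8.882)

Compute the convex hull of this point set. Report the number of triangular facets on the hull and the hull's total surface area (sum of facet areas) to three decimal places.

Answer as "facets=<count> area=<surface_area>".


Extreme-point indices: [0, 1, 2, 3, 4] — 5 of 5 on the boundary.

Facet areas (half cross-product norm):
  f1: (p0, p1, p3) → 23.5787
  f2: (p0, p2, p3) → 7.7859
  f3: (p4, p1, p3) → 48.3801
  f4: (p4, p2, p3) → 9.1269
  f5: (p4, p0, p1) → 33.8320
  f6: (p4, p0, p2) → 11.0367
Σ area = 133.740

Euler: V−E+F = 5−9+6 = 2.

facets=6 area=133.740


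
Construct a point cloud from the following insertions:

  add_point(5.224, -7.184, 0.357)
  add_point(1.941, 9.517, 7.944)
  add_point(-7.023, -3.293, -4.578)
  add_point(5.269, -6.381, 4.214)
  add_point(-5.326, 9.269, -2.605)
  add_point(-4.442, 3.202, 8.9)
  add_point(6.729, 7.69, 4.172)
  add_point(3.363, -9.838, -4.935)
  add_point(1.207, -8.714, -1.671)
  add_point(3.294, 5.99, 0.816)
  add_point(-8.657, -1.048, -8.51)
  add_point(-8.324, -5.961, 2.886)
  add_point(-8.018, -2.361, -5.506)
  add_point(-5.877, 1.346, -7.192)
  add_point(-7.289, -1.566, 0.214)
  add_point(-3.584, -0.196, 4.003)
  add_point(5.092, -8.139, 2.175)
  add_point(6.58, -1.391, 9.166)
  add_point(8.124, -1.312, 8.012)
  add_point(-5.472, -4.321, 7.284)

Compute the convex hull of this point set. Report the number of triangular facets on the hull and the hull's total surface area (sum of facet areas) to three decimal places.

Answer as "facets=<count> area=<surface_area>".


Hull vertices (16/20): indices [0, 1, 3, 4, 5, 6, 7, 8, 9, 10, 11, 13, 16, 17, 18, 19].

Facet areas (half cross-product norm):
  f1: (p6, p1, p18) → 31.1545
  f2: (p6, p7, p18) → 79.5063
  f3: (p11, p7, p10) → 84.2807
  f4: (p11, p5, p19) → 18.1457
  f5: (p16, p11, p19) → 33.8808
  f6: (p13, p7, p10) → 28.6014
  f7: (p17, p5, p19) → 44.9410
  f8: (p17, p1, p18) → 11.2315
  f9: (p17, p5, p1) → 49.8558
  f10: (p0, p7, p18) → 5.6434
  f11: (p0, p16, p18) → 9.5778
  f12: (p0, p16, p7) → 5.3919
  f13: (p8, p11, p7) → 11.0767
  f14: (p8, p16, p7) → 10.9232
  f15: (p8, p16, p11) → 28.6364
  f16: (p9, p6, p7) → 36.2173
  f17: (p9, p13, p7) → 92.2132
  f18: (p3, p16, p19) → 14.7956
  f19: (p3, p17, p19) → 40.2155
  f20: (p3, p16, p18) → 3.7713
  f21: (p3, p17, p18) → 6.6984
  f22: (p4, p9, p13) → 45.0238
  f23: (p4, p13, p10) → 11.9758
  f24: (p4, p6, p1) → 40.6724
  f25: (p4, p9, p6) → 17.6755
  f26: (p4, p5, p1) → 54.6590
  f27: (p4, p11, p10) → 76.1157
  f28: (p4, p11, p5) → 75.3121
Σ area = 968.192

Euler characteristic 16−42+28 = 2 ✓

facets=28 area=968.192


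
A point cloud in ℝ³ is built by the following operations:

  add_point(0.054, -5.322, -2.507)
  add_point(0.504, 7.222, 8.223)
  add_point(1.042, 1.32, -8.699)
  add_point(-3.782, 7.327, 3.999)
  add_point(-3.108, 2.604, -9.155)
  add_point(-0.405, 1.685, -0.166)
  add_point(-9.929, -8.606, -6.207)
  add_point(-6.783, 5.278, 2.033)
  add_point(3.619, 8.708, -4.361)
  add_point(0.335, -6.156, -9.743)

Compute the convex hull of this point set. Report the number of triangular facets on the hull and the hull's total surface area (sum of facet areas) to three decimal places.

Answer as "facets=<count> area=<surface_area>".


9 of the 10 inputs are extreme points: [0, 1, 2, 3, 4, 6, 7, 8, 9].

Per-facet area ½‖(b−a)×(c−a)‖:
  f1: (p7, p1, p6) → 62.3921
  f2: (p4, p9, p6) → 51.8672
  f3: (p4, p7, p6) → 79.9831
  f4: (p4, p7, p8) → 57.7443
  f5: (p0, p9, p6) → 38.3489
  f6: (p0, p1, p6) → 81.4846
  f7: (p0, p9, p8) → 53.1732
  f8: (p0, p1, p8) → 91.1163
  f9: (p3, p1, p8) → 33.8040
  f10: (p3, p7, p8) → 22.8390
  f11: (p3, p7, p1) → 6.6960
  f12: (p2, p9, p8) → 14.2153
  f13: (p2, p4, p8) → 19.4741
  f14: (p2, p4, p9) → 16.2663
Σ area = 629.404

Euler characteristic 9−21+14 = 2 ✓

facets=14 area=629.404


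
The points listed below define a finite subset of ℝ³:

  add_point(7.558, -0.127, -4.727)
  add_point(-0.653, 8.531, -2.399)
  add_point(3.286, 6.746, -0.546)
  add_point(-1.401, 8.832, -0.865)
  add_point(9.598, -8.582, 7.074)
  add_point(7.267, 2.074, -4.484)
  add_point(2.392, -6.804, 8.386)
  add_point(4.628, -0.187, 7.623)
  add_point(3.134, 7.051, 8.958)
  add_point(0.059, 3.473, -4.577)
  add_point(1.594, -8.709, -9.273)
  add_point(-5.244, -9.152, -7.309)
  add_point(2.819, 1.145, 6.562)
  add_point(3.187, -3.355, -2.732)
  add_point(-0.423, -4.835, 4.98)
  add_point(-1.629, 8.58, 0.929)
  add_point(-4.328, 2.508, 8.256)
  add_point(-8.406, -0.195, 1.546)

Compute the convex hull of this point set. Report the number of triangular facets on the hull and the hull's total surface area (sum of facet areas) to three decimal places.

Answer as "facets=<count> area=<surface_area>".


facets=24 area=971.188

Points on the hull: [0, 1, 2, 3, 4, 5, 6, 8, 9, 10, 11, 15, 16, 17] (14 of 18).

Facet areas (half cross-product norm):
  f1: (p11, p10, p4) → 63.8743
  f2: (p11, p1, p17) → 79.4537
  f3: (p2, p1, p8) → 20.8014
  f4: (p6, p8, p4) → 51.3651
  f5: (p6, p16, p8) → 50.1694
  f6: (p6, p11, p4) → 64.6220
  f7: (p6, p16, p17) → 47.6588
  f8: (p6, p11, p17) → 91.9840
  f9: (p15, p16, p8) → 37.7562
  f10: (p15, p16, p17) → 39.6048
  f11: (p9, p11, p10) → 46.3024
  f12: (p9, p11, p1) → 20.3205
  f13: (p3, p1, p8) → 7.6970
  f14: (p3, p15, p8) → 5.2575
  f15: (p3, p1, p17) → 9.6288
  f16: (p3, p15, p17) → 9.8419
  f17: (p5, p2, p1) → 14.9798
  f18: (p5, p9, p1) → 19.4838
  f19: (p5, p9, p10) → 46.2397
  f20: (p5, p8, p4) → 109.1043
  f21: (p5, p2, p8) → 28.5185
  f22: (p0, p10, p4) → 83.4695
  f23: (p0, p5, p4) → 14.1877
  f24: (p0, p5, p10) → 8.8675
Σ area = 971.188

Euler: V−E+F = 14−36+24 = 2.


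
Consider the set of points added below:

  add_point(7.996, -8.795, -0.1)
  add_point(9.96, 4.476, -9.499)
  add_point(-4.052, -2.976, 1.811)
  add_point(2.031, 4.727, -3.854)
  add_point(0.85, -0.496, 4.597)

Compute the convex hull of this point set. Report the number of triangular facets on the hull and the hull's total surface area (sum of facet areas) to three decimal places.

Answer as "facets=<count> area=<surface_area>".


Points on the hull: [0, 1, 2, 3, 4] (5 of 5).

Facet areas (half cross-product norm):
  f1: (p0, p1, p2) → 109.2537
  f2: (p4, p0, p2) → 36.6943
  f3: (p4, p0, p1) → 94.0772
  f4: (p3, p1, p2) → 38.8834
  f5: (p3, p4, p2) → 30.7192
  f6: (p3, p4, p1) → 39.9363
Σ area = 349.564

Euler: V−E+F = 5−9+6 = 2.

facets=6 area=349.564


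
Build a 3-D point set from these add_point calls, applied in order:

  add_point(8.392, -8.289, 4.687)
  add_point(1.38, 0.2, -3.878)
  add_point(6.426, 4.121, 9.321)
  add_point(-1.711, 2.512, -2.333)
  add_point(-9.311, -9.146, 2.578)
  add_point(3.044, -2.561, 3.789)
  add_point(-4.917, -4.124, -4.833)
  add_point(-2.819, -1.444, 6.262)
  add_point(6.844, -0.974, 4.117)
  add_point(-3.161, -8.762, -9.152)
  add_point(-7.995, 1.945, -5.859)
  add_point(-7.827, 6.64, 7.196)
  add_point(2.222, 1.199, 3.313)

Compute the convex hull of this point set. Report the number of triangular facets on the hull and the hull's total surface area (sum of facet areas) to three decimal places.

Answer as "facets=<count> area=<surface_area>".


Hull vertices (10/13): indices [0, 1, 2, 3, 4, 7, 8, 9, 10, 11].

Per-facet area ½‖(b−a)×(c−a)‖:
  f1: (p9, p0, p4) → 110.4495
  f2: (p1, p9, p0) → 79.1411
  f3: (p10, p11, p4) → 92.6952
  f4: (p10, p9, p4) → 74.1711
  f5: (p10, p1, p9) → 52.0005
  f6: (p7, p11, p4) → 48.4813
  f7: (p7, p2, p11) → 53.5801
  f8: (p7, p0, p4) → 70.5884
  f9: (p7, p2, p0) → 67.6910
  f10: (p8, p1, p0) → 34.9422
  f11: (p8, p2, p0) → 21.0403
  f12: (p8, p2, p1) → 31.4326
  f13: (p3, p2, p11) → 79.2241
  f14: (p3, p10, p11) → 43.5371
  f15: (p3, p2, p1) → 29.6874
  f16: (p3, p10, p1) → 13.6262
Σ area = 902.288

Check V−E+F: 10 − 24 + 16 = 2.

facets=16 area=902.288


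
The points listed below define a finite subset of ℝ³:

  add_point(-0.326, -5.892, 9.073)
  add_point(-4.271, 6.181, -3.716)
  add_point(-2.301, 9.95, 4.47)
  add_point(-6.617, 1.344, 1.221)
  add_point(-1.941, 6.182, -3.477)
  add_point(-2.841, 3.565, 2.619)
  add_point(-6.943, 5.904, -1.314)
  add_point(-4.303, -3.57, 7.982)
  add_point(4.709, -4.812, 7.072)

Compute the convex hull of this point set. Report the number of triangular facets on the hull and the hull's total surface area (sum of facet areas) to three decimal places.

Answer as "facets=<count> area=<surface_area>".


facets=12 area=361.599

Extreme-point indices: [0, 1, 2, 3, 4, 6, 7, 8] — 8 of 9 on the boundary.

Triangle areas on the boundary:
  f1: (p0, p2, p8) → 45.1596
  f2: (p4, p2, p8) → 70.3790
  f3: (p7, p2, p6) → 55.4630
  f4: (p7, p0, p2) → 30.4836
  f5: (p3, p0, p8) → 33.9905
  f6: (p3, p7, p0) → 15.0105
  f7: (p3, p7, p6) → 10.3813
  f8: (p1, p4, p8) → 17.2628
  f9: (p1, p3, p8) → 49.1089
  f10: (p1, p3, p6) → 8.8438
  f11: (p1, p2, p6) → 15.2209
  f12: (p1, p4, p2) → 10.2949
Σ area = 361.599

Check V−E+F: 8 − 18 + 12 = 2.


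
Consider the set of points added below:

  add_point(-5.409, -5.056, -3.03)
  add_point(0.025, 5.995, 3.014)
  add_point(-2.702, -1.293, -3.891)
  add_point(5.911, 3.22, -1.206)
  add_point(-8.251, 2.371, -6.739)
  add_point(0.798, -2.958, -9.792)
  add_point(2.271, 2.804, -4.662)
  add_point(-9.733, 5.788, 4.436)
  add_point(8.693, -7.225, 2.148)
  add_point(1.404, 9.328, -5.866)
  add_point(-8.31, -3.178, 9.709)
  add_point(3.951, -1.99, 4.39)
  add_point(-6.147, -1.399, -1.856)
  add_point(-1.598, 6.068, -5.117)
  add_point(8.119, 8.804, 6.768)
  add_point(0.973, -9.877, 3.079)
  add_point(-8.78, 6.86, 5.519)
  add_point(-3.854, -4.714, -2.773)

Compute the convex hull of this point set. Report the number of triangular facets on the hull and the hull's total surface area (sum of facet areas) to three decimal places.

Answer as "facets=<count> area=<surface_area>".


facets=18 area=1083.587

Extreme-point indices: [0, 3, 4, 5, 7, 8, 9, 10, 14, 15, 16] — 11 of 18 on the boundary.

Area of each hull facet:
  f1: (p10, p14, p8) → 149.1906
  f2: (p3, p14, p8) → 55.0355
  f3: (p3, p14, p9) → 43.9775
  f4: (p3, p5, p8) → 65.6072
  f5: (p3, p5, p9) → 50.7683
  f6: (p4, p10, p7) → 60.4313
  f7: (p4, p9, p7) → 69.6175
  f8: (p4, p5, p9) → 60.7469
  f9: (p15, p5, p8) → 58.2568
  f10: (p15, p10, p8) → 45.2883
  f11: (p16, p10, p7) → 9.3483
  f12: (p16, p10, p14) → 92.7961
  f13: (p16, p9, p7) → 13.9051
  f14: (p16, p14, p9) → 103.9085
  f15: (p0, p4, p5) → 39.6729
  f16: (p0, p15, p5) → 47.0116
  f17: (p0, p4, p10) → 56.5386
  f18: (p0, p15, p10) → 61.4858
Σ area = 1083.587

Euler characteristic 11−27+18 = 2 ✓


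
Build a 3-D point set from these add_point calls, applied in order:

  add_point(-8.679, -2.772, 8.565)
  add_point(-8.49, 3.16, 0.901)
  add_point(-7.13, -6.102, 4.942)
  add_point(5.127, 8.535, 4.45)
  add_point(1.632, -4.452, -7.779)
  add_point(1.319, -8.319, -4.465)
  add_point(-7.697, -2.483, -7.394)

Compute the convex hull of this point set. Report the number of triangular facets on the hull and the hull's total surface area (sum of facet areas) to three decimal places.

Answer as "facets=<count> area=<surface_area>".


facets=10 area=605.535

Extreme-point indices: [0, 1, 2, 3, 4, 5, 6] — 7 of 7 on the boundary.

Per-facet area ½‖(b−a)×(c−a)‖:
  f1: (p4, p5, p3) → 46.0598
  f2: (p1, p3, p0) → 72.9177
  f3: (p2, p3, p0) → 47.2342
  f4: (p2, p5, p3) → 116.5832
  f5: (p6, p4, p3) → 86.7203
  f6: (p6, p1, p3) → 71.7338
  f7: (p6, p4, p5) → 24.2841
  f8: (p6, p2, p5) → 64.4831
  f9: (p6, p1, p0) → 46.3718
  f10: (p6, p2, p0) → 29.1474
Σ area = 605.535

Euler: V−E+F = 7−15+10 = 2.


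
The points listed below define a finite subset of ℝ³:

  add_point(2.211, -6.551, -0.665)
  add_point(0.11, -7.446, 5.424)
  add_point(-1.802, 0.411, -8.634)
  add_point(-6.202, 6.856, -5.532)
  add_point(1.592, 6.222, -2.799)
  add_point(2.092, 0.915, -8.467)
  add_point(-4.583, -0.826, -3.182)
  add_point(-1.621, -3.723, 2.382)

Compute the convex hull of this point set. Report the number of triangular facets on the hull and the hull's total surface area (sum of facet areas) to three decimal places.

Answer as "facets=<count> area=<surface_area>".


facets=10 area=327.338

7 of the 8 inputs are extreme points: [0, 1, 2, 3, 4, 5, 6].

Area of each hull facet:
  f1: (p4, p1, p3) → 65.6230
  f2: (p4, p1, p0) → 40.5395
  f3: (p6, p1, p3) → 28.3107
  f4: (p6, p2, p3) → 23.9847
  f5: (p6, p1, p0) → 29.8664
  f6: (p6, p2, p0) → 28.8135
  f7: (p5, p2, p0) → 21.1974
  f8: (p5, p4, p0) → 41.9524
  f9: (p5, p2, p3) → 15.0874
  f10: (p5, p4, p3) → 31.9626
Σ area = 327.338

Check V−E+F: 7 − 15 + 10 = 2.


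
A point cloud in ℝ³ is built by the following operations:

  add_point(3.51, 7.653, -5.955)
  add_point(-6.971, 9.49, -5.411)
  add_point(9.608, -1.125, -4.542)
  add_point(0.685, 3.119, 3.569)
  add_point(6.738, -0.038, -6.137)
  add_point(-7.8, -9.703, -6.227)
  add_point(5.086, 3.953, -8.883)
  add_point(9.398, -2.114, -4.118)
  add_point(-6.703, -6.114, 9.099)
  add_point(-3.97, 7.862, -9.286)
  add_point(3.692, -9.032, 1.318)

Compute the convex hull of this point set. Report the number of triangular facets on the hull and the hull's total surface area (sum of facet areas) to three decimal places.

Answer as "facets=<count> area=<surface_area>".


facets=16 area=920.731

Hull vertices (10/11): indices [0, 1, 2, 3, 5, 6, 7, 8, 9, 10].

Per-facet area ½‖(b−a)×(c−a)‖:
  f1: (p8, p1, p5) → 146.0114
  f2: (p10, p8, p5) → 86.7417
  f3: (p3, p8, p1) → 83.5941
  f4: (p3, p10, p8) → 73.4077
  f5: (p9, p1, p5) → 47.0170
  f6: (p9, p6, p5) → 88.2738
  f7: (p0, p3, p1) → 56.6495
  f8: (p0, p9, p1) → 20.5657
  f9: (p0, p9, p6) → 20.3247
  f10: (p0, p6, p2) → 18.9482
  f11: (p0, p3, p2) → 56.0407
  f12: (p7, p3, p2) → 6.9854
  f13: (p7, p3, p10) → 60.8265
  f14: (p7, p10, p5) → 70.6751
  f15: (p7, p6, p5) → 81.3804
  f16: (p7, p6, p2) → 3.2886
Σ area = 920.731

Euler: V−E+F = 10−24+16 = 2.


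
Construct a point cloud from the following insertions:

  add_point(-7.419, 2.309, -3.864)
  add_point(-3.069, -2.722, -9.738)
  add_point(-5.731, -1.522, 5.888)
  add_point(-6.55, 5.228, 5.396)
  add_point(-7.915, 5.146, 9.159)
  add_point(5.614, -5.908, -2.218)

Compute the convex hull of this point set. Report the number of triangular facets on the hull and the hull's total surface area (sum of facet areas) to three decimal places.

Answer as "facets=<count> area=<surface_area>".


facets=8 area=375.625

Extreme-point indices: [0, 1, 2, 3, 4, 5] — 6 of 6 on the boundary.

Triangle areas on the boundary:
  f1: (p3, p5, p4) → 28.8221
  f2: (p3, p1, p5) → 99.8178
  f3: (p2, p5, p4) → 39.7435
  f4: (p2, p1, p5) → 83.2231
  f5: (p0, p3, p4) → 10.0791
  f6: (p0, p3, p1) → 28.3636
  f7: (p0, p2, p4) → 41.0573
  f8: (p0, p2, p1) → 44.5184
Σ area = 375.625

Euler: V−E+F = 6−12+8 = 2.


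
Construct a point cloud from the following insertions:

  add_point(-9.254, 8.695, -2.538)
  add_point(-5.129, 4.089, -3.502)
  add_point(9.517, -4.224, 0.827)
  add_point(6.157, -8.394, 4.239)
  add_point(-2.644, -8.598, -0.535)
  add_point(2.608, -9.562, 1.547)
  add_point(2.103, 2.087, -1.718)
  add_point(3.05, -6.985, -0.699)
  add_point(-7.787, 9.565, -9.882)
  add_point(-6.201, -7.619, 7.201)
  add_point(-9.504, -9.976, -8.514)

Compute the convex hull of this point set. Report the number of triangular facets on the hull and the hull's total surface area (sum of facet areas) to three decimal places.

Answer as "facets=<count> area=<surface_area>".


facets=12 area=881.932

8 of the 11 inputs are extreme points: [0, 2, 3, 5, 6, 8, 9, 10].

Per-facet area ½‖(b−a)×(c−a)‖:
  f1: (p8, p2, p10) → 205.5057
  f2: (p5, p2, p10) → 56.6902
  f3: (p5, p9, p10) → 80.1842
  f4: (p0, p8, p10) → 72.6386
  f5: (p0, p9, p10) → 143.1832
  f6: (p0, p9, p2) → 162.7691
  f7: (p3, p9, p2) → 32.3781
  f8: (p3, p5, p2) → 14.1168
  f9: (p3, p5, p9) → 23.5259
  f10: (p6, p8, p2) → 24.2616
  f11: (p6, p0, p2) → 17.1097
  f12: (p6, p0, p8) → 49.5685
Σ area = 881.932

Euler characteristic 8−18+12 = 2 ✓


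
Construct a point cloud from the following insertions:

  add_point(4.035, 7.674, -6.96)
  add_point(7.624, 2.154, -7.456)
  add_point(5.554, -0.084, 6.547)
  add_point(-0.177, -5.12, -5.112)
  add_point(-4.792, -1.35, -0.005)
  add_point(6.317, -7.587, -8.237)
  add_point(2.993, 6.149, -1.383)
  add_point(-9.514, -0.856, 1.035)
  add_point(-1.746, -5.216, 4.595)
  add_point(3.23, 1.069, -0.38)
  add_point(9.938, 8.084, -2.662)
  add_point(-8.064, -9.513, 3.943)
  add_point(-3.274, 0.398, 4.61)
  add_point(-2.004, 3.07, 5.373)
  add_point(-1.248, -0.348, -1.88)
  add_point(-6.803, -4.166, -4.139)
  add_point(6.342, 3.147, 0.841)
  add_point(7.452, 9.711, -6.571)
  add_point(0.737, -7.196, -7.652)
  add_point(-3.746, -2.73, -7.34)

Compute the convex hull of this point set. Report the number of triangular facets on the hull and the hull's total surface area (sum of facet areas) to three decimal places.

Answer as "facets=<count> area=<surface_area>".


12 of the 20 inputs are extreme points: [0, 1, 2, 5, 7, 10, 11, 13, 15, 17, 18, 19].

Per-facet area ½‖(b−a)×(c−a)‖:
  f1: (p2, p5, p10) → 101.1353
  f2: (p11, p2, p5) → 130.0630
  f3: (p13, p2, p10) → 54.0262
  f4: (p13, p11, p7) → 43.7017
  f5: (p13, p11, p2) → 57.9454
  f6: (p19, p0, p7) → 66.2753
  f7: (p19, p0, p5) → 71.5464
  f8: (p17, p13, p10) → 37.0908
  f9: (p17, p0, p7) → 19.0315
  f10: (p17, p13, p7) → 75.7970
  f11: (p15, p11, p7) → 29.7761
  f12: (p15, p19, p7) → 11.9603
  f13: (p1, p0, p5) → 21.1596
  f14: (p1, p17, p0) → 13.1895
  f15: (p1, p5, p10) → 22.4068
  f16: (p1, p17, p10) → 18.1006
  f17: (p18, p19, p5) → 11.6588
  f18: (p18, p15, p19) → 14.1461
  f19: (p18, p11, p5) → 31.0203
  f20: (p18, p15, p11) → 41.8742
Σ area = 871.905

Euler: V−E+F = 12−30+20 = 2.

facets=20 area=871.905


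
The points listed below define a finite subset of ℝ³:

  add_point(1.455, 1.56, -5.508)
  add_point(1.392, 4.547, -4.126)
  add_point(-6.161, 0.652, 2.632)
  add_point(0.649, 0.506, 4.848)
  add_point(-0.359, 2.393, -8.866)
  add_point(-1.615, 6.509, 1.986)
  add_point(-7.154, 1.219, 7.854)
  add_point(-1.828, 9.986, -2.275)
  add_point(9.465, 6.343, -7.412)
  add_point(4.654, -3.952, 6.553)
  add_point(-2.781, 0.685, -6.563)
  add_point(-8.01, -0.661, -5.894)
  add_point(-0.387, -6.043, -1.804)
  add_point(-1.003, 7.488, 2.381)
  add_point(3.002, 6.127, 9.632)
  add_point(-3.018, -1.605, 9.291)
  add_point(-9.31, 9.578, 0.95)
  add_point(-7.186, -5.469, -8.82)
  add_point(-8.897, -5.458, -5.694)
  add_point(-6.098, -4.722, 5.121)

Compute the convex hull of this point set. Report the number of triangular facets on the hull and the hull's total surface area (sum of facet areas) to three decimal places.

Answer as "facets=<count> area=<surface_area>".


facets=22 area=1006.192

Points on the hull: [4, 6, 7, 8, 9, 11, 12, 14, 15, 16, 17, 18, 19] (13 of 20).

Triangle areas on the boundary:
  f1: (p17, p12, p8) → 81.5189
  f2: (p7, p14, p16) → 54.6892
  f3: (p7, p14, p8) → 86.6586
  f4: (p4, p17, p8) → 26.3135
  f5: (p4, p7, p8) → 52.8254
  f6: (p4, p11, p17) → 24.9080
  f7: (p4, p7, p16) → 38.7993
  f8: (p4, p11, p16) → 54.2262
  f9: (p9, p19, p12) → 42.3866
  f10: (p9, p12, p8) → 82.5572
  f11: (p9, p14, p8) → 92.3277
  f12: (p18, p17, p12) → 16.6615
  f13: (p18, p19, p12) → 41.0238
  f14: (p18, p11, p17) → 8.6366
  f15: (p18, p11, p16) → 19.2673
  f16: (p15, p9, p14) → 39.2888
  f17: (p15, p9, p19) → 25.5226
  f18: (p6, p18, p16) → 81.4326
  f19: (p6, p18, p19) → 33.6917
  f20: (p6, p15, p19) → 14.9561
  f21: (p6, p14, p16) → 63.0187
  f22: (p6, p15, p14) → 25.4816
Σ area = 1006.192

Check V−E+F: 13 − 33 + 22 = 2.


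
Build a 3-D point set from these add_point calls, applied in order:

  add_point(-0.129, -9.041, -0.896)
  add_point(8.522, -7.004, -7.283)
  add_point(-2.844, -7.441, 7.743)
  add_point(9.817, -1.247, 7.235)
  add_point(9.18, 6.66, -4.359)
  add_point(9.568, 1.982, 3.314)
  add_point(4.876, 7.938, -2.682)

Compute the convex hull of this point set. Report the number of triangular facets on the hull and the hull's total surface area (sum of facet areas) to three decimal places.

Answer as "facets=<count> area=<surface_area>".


facets=10 area=570.189

Extreme-point indices: [0, 1, 2, 3, 4, 5, 6] — 7 of 7 on the boundary.

Per-facet area ½‖(b−a)×(c−a)‖:
  f1: (p6, p3, p2) → 101.4911
  f2: (p1, p3, p2) → 108.2337
  f3: (p4, p1, p3) → 91.0818
  f4: (p4, p1, p6) → 32.0678
  f5: (p0, p6, p2) → 81.7972
  f6: (p0, p1, p2) → 33.3289
  f7: (p0, p1, p6) → 86.5180
  f8: (p5, p6, p3) → 11.0509
  f9: (p5, p4, p3) → 3.2230
  f10: (p5, p4, p6) → 21.3965
Σ area = 570.189

Check V−E+F: 7 − 15 + 10 = 2.


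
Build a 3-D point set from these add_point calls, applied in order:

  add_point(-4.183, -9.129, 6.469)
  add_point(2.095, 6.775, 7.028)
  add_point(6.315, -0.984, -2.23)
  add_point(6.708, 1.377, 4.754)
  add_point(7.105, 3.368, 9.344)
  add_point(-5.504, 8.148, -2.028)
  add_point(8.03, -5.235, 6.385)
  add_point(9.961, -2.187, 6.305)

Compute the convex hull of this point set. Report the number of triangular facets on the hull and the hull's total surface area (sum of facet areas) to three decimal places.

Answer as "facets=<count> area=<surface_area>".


facets=10 area=563.896

Points on the hull: [0, 1, 2, 4, 5, 6, 7] (7 of 8).

Per-facet area ½‖(b−a)×(c−a)‖:
  f1: (p2, p0, p5) → 115.7897
  f2: (p1, p0, p5) → 100.6184
  f3: (p1, p2, p5) → 73.3124
  f4: (p6, p2, p7) → 16.8346
  f5: (p6, p2, p0) → 62.5211
  f6: (p4, p1, p0) → 54.4363
  f7: (p4, p6, p0) → 57.5751
  f8: (p4, p6, p7) → 11.2209
  f9: (p4, p2, p7) → 32.2021
  f10: (p4, p1, p2) → 39.3857
Σ area = 563.896

Euler characteristic 7−15+10 = 2 ✓


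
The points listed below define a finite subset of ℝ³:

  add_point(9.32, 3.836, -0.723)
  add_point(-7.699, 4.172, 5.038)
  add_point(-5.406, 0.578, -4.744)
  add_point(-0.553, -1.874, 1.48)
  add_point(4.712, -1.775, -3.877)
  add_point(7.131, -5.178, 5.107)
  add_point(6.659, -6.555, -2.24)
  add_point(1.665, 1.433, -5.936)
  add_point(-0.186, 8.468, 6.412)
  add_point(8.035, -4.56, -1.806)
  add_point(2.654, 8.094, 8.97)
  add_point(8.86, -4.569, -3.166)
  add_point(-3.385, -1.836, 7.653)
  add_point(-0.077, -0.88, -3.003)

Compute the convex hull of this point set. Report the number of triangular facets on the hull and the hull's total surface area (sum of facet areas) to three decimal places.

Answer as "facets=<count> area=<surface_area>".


facets=16 area=669.632

Hull vertices (10/14): indices [0, 1, 2, 5, 6, 7, 8, 10, 11, 12].

Facet areas (half cross-product norm):
  f1: (p2, p7, p6) → 34.5000
  f2: (p11, p7, p0) → 37.7632
  f3: (p11, p7, p6) → 15.1578
  f4: (p11, p5, p0) → 36.4409
  f5: (p11, p5, p6) → 11.5319
  f6: (p10, p5, p0) → 66.5525
  f7: (p12, p10, p1) → 43.3303
  f8: (p12, p10, p5) → 64.8398
  f9: (p12, p2, p1) → 41.7516
  f10: (p12, p5, p6) → 41.4043
  f11: (p12, p2, p6) → 83.4959
  f12: (p8, p7, p0) → 59.7914
  f13: (p8, p10, p0) → 23.9283
  f14: (p8, p2, p7) → 50.5876
  f15: (p8, p2, p1) → 46.3884
  f16: (p8, p10, p1) → 12.1678
Σ area = 669.632

Check V−E+F: 10 − 24 + 16 = 2.


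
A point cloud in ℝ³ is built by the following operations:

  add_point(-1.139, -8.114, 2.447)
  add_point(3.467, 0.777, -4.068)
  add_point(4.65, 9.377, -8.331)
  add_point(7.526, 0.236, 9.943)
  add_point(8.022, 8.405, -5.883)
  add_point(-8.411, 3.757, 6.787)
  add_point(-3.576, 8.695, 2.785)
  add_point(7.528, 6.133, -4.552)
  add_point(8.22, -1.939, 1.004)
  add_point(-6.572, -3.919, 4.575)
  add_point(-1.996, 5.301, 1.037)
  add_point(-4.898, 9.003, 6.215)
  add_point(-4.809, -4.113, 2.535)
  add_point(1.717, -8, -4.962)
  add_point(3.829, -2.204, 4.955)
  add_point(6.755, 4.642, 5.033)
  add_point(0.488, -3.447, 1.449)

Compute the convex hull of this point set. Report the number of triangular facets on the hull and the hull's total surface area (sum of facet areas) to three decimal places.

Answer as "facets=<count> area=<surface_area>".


Extreme-point indices: [0, 2, 3, 4, 5, 6, 8, 9, 11, 12, 13, 15] — 12 of 17 on the boundary.

Triangle areas on the boundary:
  f1: (p3, p0, p8) → 52.0645
  f2: (p13, p0, p8) → 40.6393
  f3: (p11, p3, p5) → 49.5752
  f4: (p4, p3, p8) → 53.9275
  f5: (p4, p13, p8) → 65.7494
  f6: (p4, p13, p2) → 37.6200
  f7: (p4, p11, p2) → 37.1854
  f8: (p9, p13, p0) → 24.0202
  f9: (p9, p3, p5) → 63.5087
  f10: (p9, p3, p0) → 50.9041
  f11: (p9, p2, p5) → 84.7615
  f12: (p6, p2, p5) → 33.7175
  f13: (p6, p11, p5) → 11.4233
  f14: (p6, p11, p2) → 7.5465
  f15: (p15, p11, p3) → 39.9675
  f16: (p15, p4, p3) → 17.0553
  f17: (p15, p4, p11) → 72.3698
  f18: (p12, p13, p2) → 95.0407
  f19: (p12, p9, p2) → 19.5837
  f20: (p12, p9, p13) → 4.2763
Σ area = 860.937

Euler: V−E+F = 12−30+20 = 2.

facets=20 area=860.937


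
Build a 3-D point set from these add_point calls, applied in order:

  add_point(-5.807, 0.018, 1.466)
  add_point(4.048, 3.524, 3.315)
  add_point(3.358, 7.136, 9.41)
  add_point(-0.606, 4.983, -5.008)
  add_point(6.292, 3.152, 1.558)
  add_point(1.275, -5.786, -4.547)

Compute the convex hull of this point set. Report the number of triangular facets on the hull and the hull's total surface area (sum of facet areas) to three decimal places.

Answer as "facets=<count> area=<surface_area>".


facets=6 area=326.454

Extreme-point indices: [0, 2, 3, 4, 5] — 5 of 6 on the boundary.

Facet areas (half cross-product norm):
  f1: (p3, p5, p0) → 47.5122
  f2: (p3, p5, p4) → 49.9590
  f3: (p2, p5, p0) → 76.0716
  f4: (p2, p5, p4) → 43.3662
  f5: (p2, p3, p0) → 66.1758
  f6: (p2, p3, p4) → 43.3694
Σ area = 326.454

Euler: V−E+F = 5−9+6 = 2.


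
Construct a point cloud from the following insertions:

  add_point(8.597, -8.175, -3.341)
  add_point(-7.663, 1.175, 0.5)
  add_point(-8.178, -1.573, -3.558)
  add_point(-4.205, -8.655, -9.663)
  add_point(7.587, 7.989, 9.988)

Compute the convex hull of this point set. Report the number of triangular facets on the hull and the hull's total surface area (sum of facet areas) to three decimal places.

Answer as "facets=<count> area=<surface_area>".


facets=6 area=571.597

Hull vertices (5/5): indices [0, 1, 2, 3, 4].

Triangle areas on the boundary:
  f1: (p3, p4, p2) → 107.6116
  f2: (p3, p4, p0) → 144.5118
  f3: (p1, p4, p2) → 34.3718
  f4: (p1, p4, p0) → 168.3890
  f5: (p1, p3, p2) → 13.4762
  f6: (p1, p3, p0) → 103.2364
Σ area = 571.597

Euler characteristic 5−9+6 = 2 ✓


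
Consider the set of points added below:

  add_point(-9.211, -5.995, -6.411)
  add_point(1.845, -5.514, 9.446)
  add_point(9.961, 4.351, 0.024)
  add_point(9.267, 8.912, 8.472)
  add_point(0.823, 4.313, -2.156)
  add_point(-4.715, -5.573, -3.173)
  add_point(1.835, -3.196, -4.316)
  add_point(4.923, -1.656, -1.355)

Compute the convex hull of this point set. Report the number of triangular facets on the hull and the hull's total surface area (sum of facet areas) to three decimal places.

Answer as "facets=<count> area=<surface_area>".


facets=12 area=576.849

Hull vertices (8/8): indices [0, 1, 2, 3, 4, 5, 6, 7].

Triangle areas on the boundary:
  f1: (p3, p1, p0) → 152.7715
  f2: (p3, p1, p2) → 73.6990
  f3: (p4, p3, p0) → 60.7655
  f4: (p4, p3, p2) → 44.7975
  f5: (p6, p4, p0) → 45.0734
  f6: (p6, p4, p2) → 36.9474
  f7: (p5, p1, p0) → 17.9752
  f8: (p5, p6, p0) → 14.3516
  f9: (p5, p6, p1) → 48.1209
  f10: (p7, p1, p2) → 45.7444
  f11: (p7, p6, p2) → 10.9018
  f12: (p7, p6, p1) → 25.7009
Σ area = 576.849

Euler: V−E+F = 8−18+12 = 2.


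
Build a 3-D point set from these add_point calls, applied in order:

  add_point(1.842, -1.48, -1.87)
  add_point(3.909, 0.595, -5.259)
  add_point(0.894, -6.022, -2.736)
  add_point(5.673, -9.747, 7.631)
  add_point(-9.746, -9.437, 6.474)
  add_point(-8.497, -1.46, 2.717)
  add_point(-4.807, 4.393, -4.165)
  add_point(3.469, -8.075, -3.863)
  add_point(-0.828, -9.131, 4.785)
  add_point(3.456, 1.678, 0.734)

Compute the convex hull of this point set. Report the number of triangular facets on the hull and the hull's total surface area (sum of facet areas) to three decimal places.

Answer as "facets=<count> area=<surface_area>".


facets=10 area=583.006

Extreme-point indices: [1, 3, 4, 5, 6, 7, 9] — 7 of 10 on the boundary.

Facet areas (half cross-product norm):
  f1: (p7, p3, p4) → 88.2386
  f2: (p7, p1, p3) → 49.8270
  f3: (p7, p6, p4) → 117.8038
  f4: (p7, p1, p6) → 39.7525
  f5: (p5, p3, p4) → 68.5822
  f6: (p5, p6, p4) → 20.0012
  f7: (p9, p5, p3) → 83.8742
  f8: (p9, p5, p6) → 47.7616
  f9: (p9, p1, p3) → 38.8710
  f10: (p9, p1, p6) → 28.2935
Σ area = 583.006

Check V−E+F: 7 − 15 + 10 = 2.


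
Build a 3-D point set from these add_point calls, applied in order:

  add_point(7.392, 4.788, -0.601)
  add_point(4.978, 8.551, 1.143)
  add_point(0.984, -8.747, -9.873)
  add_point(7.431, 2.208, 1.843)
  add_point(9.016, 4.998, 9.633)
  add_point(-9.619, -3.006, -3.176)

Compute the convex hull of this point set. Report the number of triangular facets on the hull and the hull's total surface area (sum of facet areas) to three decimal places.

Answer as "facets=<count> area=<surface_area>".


facets=8 area=514.994

Points on the hull: [0, 1, 2, 3, 4, 5] (6 of 6).

Triangle areas on the boundary:
  f1: (p2, p4, p5) → 162.1131
  f2: (p1, p4, p5) → 92.0898
  f3: (p1, p2, p5) → 128.4036
  f4: (p0, p1, p4) → 23.7544
  f5: (p0, p1, p2) → 33.4599
  f6: (p3, p2, p4) → 30.7183
  f7: (p3, p0, p4) → 13.7376
  f8: (p3, p0, p2) → 30.7176
Σ area = 514.994

Euler: V−E+F = 6−12+8 = 2.


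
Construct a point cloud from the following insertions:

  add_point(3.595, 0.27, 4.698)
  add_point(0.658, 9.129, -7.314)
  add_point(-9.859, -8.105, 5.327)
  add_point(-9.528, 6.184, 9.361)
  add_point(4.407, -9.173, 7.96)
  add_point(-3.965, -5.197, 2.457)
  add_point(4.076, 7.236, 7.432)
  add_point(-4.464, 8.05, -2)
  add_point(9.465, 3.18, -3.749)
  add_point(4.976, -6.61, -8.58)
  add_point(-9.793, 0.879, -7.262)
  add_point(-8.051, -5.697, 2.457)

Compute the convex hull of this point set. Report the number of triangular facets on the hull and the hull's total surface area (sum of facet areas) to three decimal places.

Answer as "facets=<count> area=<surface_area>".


facets=14 area=1234.893

9 of the 12 inputs are extreme points: [1, 2, 3, 4, 6, 7, 8, 9, 10].

Triangle areas on the boundary:
  f1: (p4, p3, p2) → 108.0143
  f2: (p10, p3, p2) → 108.0903
  f3: (p6, p4, p8) → 102.5647
  f4: (p6, p4, p3) → 112.9320
  f5: (p9, p4, p8) → 95.3247
  f6: (p9, p4, p2) → 120.2987
  f7: (p9, p10, p2) → 126.0303
  f8: (p1, p6, p3) → 104.8010
  f9: (p1, p6, p8) → 71.4487
  f10: (p1, p9, p8) → 66.1568
  f11: (p1, p9, p10) → 100.4250
  f12: (p7, p10, p3) → 64.4806
  f13: (p7, p1, p3) → 15.8173
  f14: (p7, p1, p10) → 38.5085
Σ area = 1234.893

Check V−E+F: 9 − 21 + 14 = 2.


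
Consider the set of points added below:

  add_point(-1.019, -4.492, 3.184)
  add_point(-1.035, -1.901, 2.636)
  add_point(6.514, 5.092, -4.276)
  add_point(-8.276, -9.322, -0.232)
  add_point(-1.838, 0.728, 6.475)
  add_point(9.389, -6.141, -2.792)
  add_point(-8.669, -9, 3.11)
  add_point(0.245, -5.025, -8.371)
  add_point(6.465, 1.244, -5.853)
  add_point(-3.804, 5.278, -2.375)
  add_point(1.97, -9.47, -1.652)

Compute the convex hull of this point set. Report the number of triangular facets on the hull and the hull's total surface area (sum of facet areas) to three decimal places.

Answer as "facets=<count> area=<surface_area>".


10 of the 11 inputs are extreme points: [0, 2, 3, 4, 5, 6, 7, 8, 9, 10].

Area of each hull facet:
  f1: (p4, p9, p6) → 62.6537
  f2: (p0, p4, p6) → 26.2146
  f3: (p0, p4, p5) → 32.9116
  f4: (p2, p4, p5) → 81.0104
  f5: (p2, p4, p9) → 53.1757
  f6: (p2, p7, p9) → 60.0354
  f7: (p10, p7, p5) → 33.4787
  f8: (p10, p0, p6) → 33.5502
  f9: (p10, p0, p5) → 30.5221
  f10: (p8, p7, p5) → 37.7295
  f11: (p8, p2, p5) → 13.2618
  f12: (p8, p2, p7) → 12.7681
  f13: (p3, p10, p6) → 16.9198
  f14: (p3, p10, p7) → 42.3881
  f15: (p3, p9, p6) → 25.9760
  f16: (p3, p7, p9) → 76.5028
Σ area = 639.099

Check V−E+F: 10 − 24 + 16 = 2.

facets=16 area=639.099


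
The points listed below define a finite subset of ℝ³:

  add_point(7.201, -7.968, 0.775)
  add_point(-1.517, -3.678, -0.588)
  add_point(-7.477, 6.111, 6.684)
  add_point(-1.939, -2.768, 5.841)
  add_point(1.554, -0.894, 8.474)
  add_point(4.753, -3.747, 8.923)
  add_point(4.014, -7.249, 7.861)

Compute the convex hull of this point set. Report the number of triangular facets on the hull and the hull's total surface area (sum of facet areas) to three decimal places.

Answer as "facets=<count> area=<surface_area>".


Points on the hull: [0, 1, 2, 3, 4, 5, 6] (7 of 7).

Per-facet area ½‖(b−a)×(c−a)‖:
  f1: (p1, p0, p2) → 51.6519
  f2: (p6, p1, p0) → 36.7806
  f3: (p6, p5, p0) → 14.0491
  f4: (p4, p0, p2) → 53.3123
  f5: (p4, p5, p0) → 18.7917
  f6: (p4, p6, p2) → 22.1197
  f7: (p4, p6, p5) → 7.2071
  f8: (p3, p1, p2) → 33.2249
  f9: (p3, p6, p2) → 19.4959
  f10: (p3, p6, p1) → 24.9116
Σ area = 281.545

Euler characteristic 7−15+10 = 2 ✓

facets=10 area=281.545


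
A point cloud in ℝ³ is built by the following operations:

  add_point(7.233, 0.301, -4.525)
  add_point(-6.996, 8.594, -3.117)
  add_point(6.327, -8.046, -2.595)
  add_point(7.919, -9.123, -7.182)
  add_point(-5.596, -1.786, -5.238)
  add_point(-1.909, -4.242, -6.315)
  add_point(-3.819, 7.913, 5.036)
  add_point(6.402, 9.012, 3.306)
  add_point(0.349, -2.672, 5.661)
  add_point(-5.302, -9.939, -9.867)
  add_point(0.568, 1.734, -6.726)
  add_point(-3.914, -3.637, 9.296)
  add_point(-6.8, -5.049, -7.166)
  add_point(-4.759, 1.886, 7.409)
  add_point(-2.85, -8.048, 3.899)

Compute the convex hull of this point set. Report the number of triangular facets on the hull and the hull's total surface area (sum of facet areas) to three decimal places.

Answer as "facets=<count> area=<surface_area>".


facets=22 area=984.895

Extreme-point indices: [0, 1, 2, 3, 6, 7, 8, 9, 10, 11, 12, 13, 14] — 13 of 15 on the boundary.

Triangle areas on the boundary:
  f1: (p10, p9, p1) → 68.8692
  f2: (p10, p9, p3) → 77.2237
  f3: (p10, p7, p1) → 71.1446
  f4: (p12, p9, p1) → 13.2361
  f5: (p12, p11, p9) → 42.4185
  f6: (p14, p9, p3) → 88.5126
  f7: (p14, p11, p9) → 29.5540
  f8: (p6, p7, p1) → 44.8894
  f9: (p2, p7, p3) → 38.7454
  f10: (p2, p14, p3) → 16.9946
  f11: (p2, p14, p11) → 32.6967
  f12: (p0, p7, p3) → 25.3934
  f13: (p0, p10, p3) → 34.6220
  f14: (p0, p10, p7) → 42.0602
  f15: (p13, p7, p11) → 36.2798
  f16: (p13, p6, p7) → 32.5644
  f17: (p13, p6, p1) → 26.8377
  f18: (p13, p12, p1) → 86.8014
  f19: (p13, p12, p11) → 47.7576
  f20: (p8, p7, p11) → 30.3818
  f21: (p8, p2, p11) → 20.9767
  f22: (p8, p2, p7) → 76.9354
Σ area = 984.895

Check V−E+F: 13 − 33 + 22 = 2.


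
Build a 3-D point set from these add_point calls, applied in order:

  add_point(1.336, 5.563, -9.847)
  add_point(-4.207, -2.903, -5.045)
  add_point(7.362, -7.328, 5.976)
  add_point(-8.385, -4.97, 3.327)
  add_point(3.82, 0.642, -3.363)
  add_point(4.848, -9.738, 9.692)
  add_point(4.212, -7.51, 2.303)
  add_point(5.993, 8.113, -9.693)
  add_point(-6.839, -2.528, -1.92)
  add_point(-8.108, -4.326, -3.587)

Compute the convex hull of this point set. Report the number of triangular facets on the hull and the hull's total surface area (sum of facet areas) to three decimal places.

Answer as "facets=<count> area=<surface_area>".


9 of the 10 inputs are extreme points: [0, 1, 2, 3, 5, 6, 7, 8, 9].

Facet areas (half cross-product norm):
  f1: (p0, p7, p3) → 38.0092
  f2: (p5, p7, p3) → 179.2029
  f3: (p5, p7, p2) → 32.1602
  f4: (p5, p9, p3) → 49.0583
  f5: (p8, p0, p3) → 19.5431
  f6: (p8, p9, p3) → 8.1820
  f7: (p8, p9, p0) → 18.3728
  f8: (p6, p7, p2) → 44.4503
  f9: (p6, p0, p7) → 47.1530
  f10: (p6, p5, p2) → 12.0430
  f11: (p6, p5, p9) → 45.7535
  f12: (p1, p9, p0) → 13.9260
  f13: (p1, p6, p0) → 66.2684
  f14: (p1, p6, p9) → 25.4320
Σ area = 599.555

Check V−E+F: 9 − 21 + 14 = 2.

facets=14 area=599.555


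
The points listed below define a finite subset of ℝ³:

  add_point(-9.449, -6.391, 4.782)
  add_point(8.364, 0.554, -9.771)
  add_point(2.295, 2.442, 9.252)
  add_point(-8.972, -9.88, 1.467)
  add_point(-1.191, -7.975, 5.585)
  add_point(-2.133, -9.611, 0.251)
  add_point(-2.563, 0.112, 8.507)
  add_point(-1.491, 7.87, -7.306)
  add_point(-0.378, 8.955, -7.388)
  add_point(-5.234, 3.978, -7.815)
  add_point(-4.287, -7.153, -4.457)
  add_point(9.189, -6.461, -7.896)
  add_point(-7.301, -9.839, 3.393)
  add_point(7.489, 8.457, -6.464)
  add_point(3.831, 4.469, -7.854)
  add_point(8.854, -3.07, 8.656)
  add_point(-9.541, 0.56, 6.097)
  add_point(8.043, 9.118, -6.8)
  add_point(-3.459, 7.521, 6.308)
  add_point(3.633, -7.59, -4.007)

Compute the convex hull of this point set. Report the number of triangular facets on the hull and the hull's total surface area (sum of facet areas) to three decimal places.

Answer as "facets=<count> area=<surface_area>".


Points on the hull: [0, 1, 2, 3, 4, 5, 6, 7, 8, 9, 10, 11, 12, 15, 16, 17, 18] (17 of 20).

Per-facet area ½‖(b−a)×(c−a)‖:
  f1: (p18, p2, p17) → 71.3135
  f2: (p18, p9, p16) → 65.0325
  f3: (p1, p17, p11) → 18.6684
  f4: (p1, p9, p11) → 49.2670
  f5: (p6, p18, p16) → 27.7939
  f6: (p6, p18, p2) → 20.3944
  f7: (p15, p17, p11) → 127.4152
  f8: (p15, p2, p17) → 78.4531
  f9: (p15, p6, p2) → 21.4299
  f10: (p15, p6, p4) → 47.3669
  f11: (p3, p9, p16) → 84.0946
  f12: (p7, p18, p9) → 37.3043
  f13: (p10, p9, p11) → 81.1532
  f14: (p10, p3, p11) → 36.0931
  f15: (p10, p3, p9) → 40.8512
  f16: (p5, p3, p11) → 22.9381
  f17: (p5, p15, p11) → 102.4971
  f18: (p5, p15, p4) → 28.0874
  f19: (p0, p3, p16) → 9.3494
  f20: (p0, p6, p16) → 26.1614
  f21: (p0, p6, p4) → 35.1237
  f22: (p8, p1, p9) → 43.0403
  f23: (p8, p7, p9) → 0.6316
  f24: (p8, p1, p17) → 38.2904
  f25: (p8, p18, p17) → 58.8781
  f26: (p8, p7, p18) → 10.5490
  f27: (p12, p5, p4) → 16.1255
  f28: (p12, p5, p3) → 7.6077
  f29: (p12, p0, p4) → 14.3820
  f30: (p12, p0, p3) → 5.4606
Σ area = 1225.753

Euler characteristic 17−45+30 = 2 ✓

facets=30 area=1225.753
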